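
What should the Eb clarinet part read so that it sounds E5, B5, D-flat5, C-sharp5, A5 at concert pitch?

The Eb clarinet sounds a minor third above written, so the written part must be a minor third below concert — transpose each note down.
E5 to C#5
B5 to G#5
Db5 to Bb4
C#5 to A#4
A5 to F#5

C#5 G#5 Bb4 A#4 F#5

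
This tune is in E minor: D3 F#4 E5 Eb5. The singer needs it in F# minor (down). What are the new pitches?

E2 G#3 F#4 F4

E minor to F# minor down is a minor seventh, so every note moves down by that interval.
D3 to E2
F#4 to G#3
E5 to F#4
Eb5 to F4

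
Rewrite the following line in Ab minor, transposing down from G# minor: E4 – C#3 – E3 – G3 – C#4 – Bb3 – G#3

Fb3 Db2 Fb2 Abb2 Db3 Cbb3 Ab2

From G# down to Ab is an augmented seventh; apply that to each pitch.
E4 becomes Fb3
C#3 becomes Db2
E3 becomes Fb2
G3 becomes Abb2
C#4 becomes Db3
Bb3 becomes Cbb3
G#3 becomes Ab2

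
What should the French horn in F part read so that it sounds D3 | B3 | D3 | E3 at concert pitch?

A3 F#4 A3 B3

The French horn in F sounds a perfect fifth below written, so the written part must be a perfect fifth above concert — transpose each note up.
D3 -> A3
B3 -> F#4
D3 -> A3
E3 -> B3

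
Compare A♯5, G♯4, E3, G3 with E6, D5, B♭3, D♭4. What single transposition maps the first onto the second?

up a diminished fifth

Take the first pair: A#5 → E6. A to E spans 5 letter names, so the interval is some kind of fifth.
A#5 to E6 is 6 semitones, which makes it a diminished fifth; the second version is higher, so the direction is up.
Checking another pair — G3 → Db4 — gives the same interval.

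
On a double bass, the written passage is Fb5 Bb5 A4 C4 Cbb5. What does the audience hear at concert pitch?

Fb4 Bb4 A3 C3 Cbb4

The double bass sounds a perfect octave below written, so transpose each written note down a perfect octave.
Fb5 gives Fb4
Bb5 gives Bb4
A4 gives A3
C4 gives C3
Cbb5 gives Cbb4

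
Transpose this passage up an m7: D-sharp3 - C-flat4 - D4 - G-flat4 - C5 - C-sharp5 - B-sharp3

C#4 Bbb4 C5 Fb5 Bb5 B5 A#4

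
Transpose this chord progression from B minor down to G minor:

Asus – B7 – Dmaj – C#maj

B minor down to G minor is a major third; each chord root moves by that interval while the quality stays the same.
Asus: root A down a major third → F, giving Fsus.
B7: root B down a major third → G, giving G7.
Dmaj: root D down a major third → Bb, giving Bbmaj.
C#maj: root C# down a major third → A, giving Amaj.

Fsus G7 Bbmaj Amaj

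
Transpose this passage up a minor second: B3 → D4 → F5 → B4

C4 Eb4 Gb5 C5

B3 up a minor second is C4.
D4 up a minor second is Eb4.
F5 up a minor second is Gb5.
A minor second up from B4 gives C5.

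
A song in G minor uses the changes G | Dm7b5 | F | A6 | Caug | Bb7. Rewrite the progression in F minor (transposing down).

F Cm7b5 Eb G6 Bbaug Ab7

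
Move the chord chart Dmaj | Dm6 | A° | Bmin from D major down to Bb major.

Bbmaj Bbm6 F° Gmin

D major down to Bb major is a major third; each chord root moves by that interval while the quality stays the same.
Dmaj: root D down a major third → Bb, giving Bbmaj.
Dm6: root D down a major third → Bb, giving Bbm6.
A°: root A down a major third → F, giving F°.
Bmin: root B down a major third → G, giving Gmin.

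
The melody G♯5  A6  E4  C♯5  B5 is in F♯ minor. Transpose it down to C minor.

From F♯ down to C is an augmented fourth; apply that to each pitch.
G#5 gives D5
A6 gives Eb6
E4 gives Bb3
C#5 gives G4
B5 gives F5

D5 Eb6 Bb3 G4 F5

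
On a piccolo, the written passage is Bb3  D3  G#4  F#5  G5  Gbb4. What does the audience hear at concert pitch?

Bb4 D4 G#5 F#6 G6 Gbb5

The piccolo sounds a perfect octave above written, so transpose each written note up a perfect octave.
Bb3 → Bb4
D3 → D4
G#4 → G#5
F#5 → F#6
G5 → G6
Gbb4 → Gbb5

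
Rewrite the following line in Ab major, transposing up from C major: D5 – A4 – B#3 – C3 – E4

Bb5 F5 G#4 Ab3 C5

C major to Ab major up is a minor sixth, so every note moves up by that interval.
D5 → Bb5
A4 → F5
B#3 → G#4
C3 → Ab3
E4 → C5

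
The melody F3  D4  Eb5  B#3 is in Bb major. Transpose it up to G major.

From Bb up to G is a major sixth; apply that to each pitch.
F3 gives D4
D4 gives B4
Eb5 gives C6
B#3 gives G##4

D4 B4 C6 G##4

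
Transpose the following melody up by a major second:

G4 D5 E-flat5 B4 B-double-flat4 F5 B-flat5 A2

G4: a second up reaches A, and 2 semitones makes it A4.
A major second up from D5 gives E5.
A major second up from Eb5 gives F5.
B4 up a major second is C#5.
Bbb4 up a major second is Cb5.
F5 up a major second is G5.
Bb5: a second up reaches C, and 2 semitones makes it C6.
A major second up from A2 gives B2.

A4 E5 F5 C#5 Cb5 G5 C6 B2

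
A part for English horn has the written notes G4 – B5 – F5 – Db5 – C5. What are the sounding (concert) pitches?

C4 E5 Bb4 Gb4 F4

Written C4 on the English horn sounds as F3, a perfect fifth lower; apply that shift to every note.
G4 → C4
B5 → E5
F5 → Bb4
Db5 → Gb4
C5 → F4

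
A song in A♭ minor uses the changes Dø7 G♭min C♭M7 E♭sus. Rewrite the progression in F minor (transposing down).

A♭ minor down to F minor is a minor third; each chord root moves by that interval while the quality stays the same.
Dø7: root D down a minor third → B, giving Bø7.
G♭min: root G♭ down a minor third → Eb, giving Ebmin.
C♭M7: root C♭ down a minor third → Ab, giving AbM7.
E♭sus: root E♭ down a minor third → C, giving Csus.

Bø7 Ebmin AbM7 Csus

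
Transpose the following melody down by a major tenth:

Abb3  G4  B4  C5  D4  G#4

Abb3 → Fbb2
G4 → Eb3
B4 → G3
C5 → Ab3
D4 → Bb2
G#4 → E3

Fbb2 Eb3 G3 Ab3 Bb2 E3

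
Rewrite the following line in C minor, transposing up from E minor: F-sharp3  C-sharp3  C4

D4 A3 Ab4

E minor to C minor up is a minor sixth, so every note moves up by that interval.
F#3 gives D4
C#3 gives A3
C4 gives Ab4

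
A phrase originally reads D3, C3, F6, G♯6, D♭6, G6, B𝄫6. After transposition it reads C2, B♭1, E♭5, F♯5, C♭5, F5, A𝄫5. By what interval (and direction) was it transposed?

down a major ninth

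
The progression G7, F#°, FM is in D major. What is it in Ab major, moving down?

D major down to Ab major is an augmented fourth; each chord root moves by that interval while the quality stays the same.
G7: root G down an augmented fourth → Db, giving Db7.
F#°: root F# down an augmented fourth → C, giving C°.
FM: root F down an augmented fourth → Cb, giving CbM.

Db7 C° CbM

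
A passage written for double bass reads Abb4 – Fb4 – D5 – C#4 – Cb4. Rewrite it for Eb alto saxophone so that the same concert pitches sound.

First find concert pitch: the double bass sounds a perfect octave below written, so Abb4 Fb4 D5 C#4 Cb4 sounds Abb3 Fb3 D4 C#3 Cb3.
Then write for Eb alto saxophone: it sounds a major sixth below written, so the part must be a major sixth above concert.
Abb3 → Fb4
Fb3 → Db4
D4 → B4
C#3 → A#3
Cb3 → Ab3

Fb4 Db4 B4 A#3 Ab3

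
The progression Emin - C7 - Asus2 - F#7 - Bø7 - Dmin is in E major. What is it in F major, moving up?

Fmin Db7 Bbsus2 G7 Cø7 Ebmin

E major up to F major is a minor second; each chord root moves by that interval while the quality stays the same.
Emin: root E up a minor second → F, giving Fmin.
C7: root C up a minor second → Db, giving Db7.
Asus2: root A up a minor second → Bb, giving Bbsus2.
F#7: root F# up a minor second → G, giving G7.
Bø7: root B up a minor second → C, giving Cø7.
Dmin: root D up a minor second → Eb, giving Ebmin.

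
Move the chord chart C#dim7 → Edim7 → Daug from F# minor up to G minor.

Ddim7 Fdim7 Ebaug

F# minor up to G minor is a minor second; each chord root moves by that interval while the quality stays the same.
C#dim7: root C# up a minor second → D, giving Ddim7.
Edim7: root E up a minor second → F, giving Fdim7.
Daug: root D up a minor second → Eb, giving Ebaug.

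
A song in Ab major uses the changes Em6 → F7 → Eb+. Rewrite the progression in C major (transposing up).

G#m6 A7 G+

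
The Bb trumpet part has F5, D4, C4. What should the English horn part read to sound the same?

Bb5 G4 F4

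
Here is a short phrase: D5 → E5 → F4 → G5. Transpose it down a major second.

A major second down from D5 gives C5.
E5 down a major second is D5.
F4 down a major second is Eb4.
A major second down from G5 gives F5.

C5 D5 Eb4 F5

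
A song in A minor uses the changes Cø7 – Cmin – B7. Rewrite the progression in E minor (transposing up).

Gø7 Gmin F#7

A minor up to E minor is a perfect fifth; each chord root moves by that interval while the quality stays the same.
Cø7: root C up a perfect fifth → G, giving Gø7.
Cmin: root C up a perfect fifth → G, giving Gmin.
B7: root B up a perfect fifth → F#, giving F#7.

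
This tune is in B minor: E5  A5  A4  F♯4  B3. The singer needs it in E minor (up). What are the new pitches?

A5 D6 D5 B4 E4

B minor to E minor up is a perfect fourth, so every note moves up by that interval.
E5 becomes A5
A5 becomes D6
A4 becomes D5
F#4 becomes B4
B3 becomes E4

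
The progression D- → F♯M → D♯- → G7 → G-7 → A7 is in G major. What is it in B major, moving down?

G major down to B major is a minor sixth; each chord root moves by that interval while the quality stays the same.
D-: root D down a minor sixth → F#, giving F#-.
F♯M: root F♯ down a minor sixth → A#, giving A#M.
D♯-: root D♯ down a minor sixth → F##, giving F##-.
G7: root G down a minor sixth → B, giving B7.
G-7: root G down a minor sixth → B, giving B-7.
A7: root A down a minor sixth → C#, giving C#7.

F#- A#M F##- B7 B-7 C#7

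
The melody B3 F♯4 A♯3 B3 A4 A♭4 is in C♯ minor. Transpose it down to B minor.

A3 E4 G#3 A3 G4 Gb4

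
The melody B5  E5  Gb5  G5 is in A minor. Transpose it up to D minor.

E6 A5 Cb6 C6

From A up to D is a perfect fourth; apply that to each pitch.
B5 to E6
E5 to A5
Gb5 to Cb6
G5 to C6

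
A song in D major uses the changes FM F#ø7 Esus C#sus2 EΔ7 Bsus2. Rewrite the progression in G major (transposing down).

BbM Bø7 Asus F#sus2 AΔ7 Esus2

D major down to G major is a perfect fifth; each chord root moves by that interval while the quality stays the same.
FM: root F down a perfect fifth → Bb, giving BbM.
F#ø7: root F# down a perfect fifth → B, giving Bø7.
Esus: root E down a perfect fifth → A, giving Asus.
C#sus2: root C# down a perfect fifth → F#, giving F#sus2.
EΔ7: root E down a perfect fifth → A, giving AΔ7.
Bsus2: root B down a perfect fifth → E, giving Esus2.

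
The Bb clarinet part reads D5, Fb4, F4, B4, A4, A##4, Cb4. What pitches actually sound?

C5 Ebb4 Eb4 A4 G4 G##4 Bbb3

Written C4 on the Bb clarinet sounds as Bb3, a major second lower; apply that shift to every note.
D5 to C5
Fb4 to Ebb4
F4 to Eb4
B4 to A4
A4 to G4
A##4 to G##4
Cb4 to Bbb3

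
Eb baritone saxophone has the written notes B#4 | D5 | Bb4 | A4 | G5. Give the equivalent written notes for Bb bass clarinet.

E#4 G4 Eb4 D4 C5

First find concert pitch: the Eb baritone saxophone sounds a major thirteenth below written, so B#4 D5 Bb4 A4 G5 sounds D#3 F3 Db3 C3 Bb3.
Then write for Bb bass clarinet: it sounds a major ninth below written, so the part must be a major ninth above concert.
D#3 → E#4
F3 → G4
Db3 → Eb4
C3 → D4
Bb3 → C5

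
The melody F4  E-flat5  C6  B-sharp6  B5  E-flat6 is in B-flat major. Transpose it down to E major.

B-flat major to E major down is a diminished fifth, so every note moves down by that interval.
F4 -> B3
Eb5 -> A4
C6 -> F#5
B#6 -> E##6
B5 -> E#5
Eb6 -> A5

B3 A4 F#5 E##6 E#5 A5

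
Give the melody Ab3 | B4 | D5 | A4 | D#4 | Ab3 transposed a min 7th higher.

Gb4 A5 C6 G5 C#5 Gb4

Ab3 becomes Gb4
B4 becomes A5
D5 becomes C6
A4 becomes G5
D#4 becomes C#5
Ab3 becomes Gb4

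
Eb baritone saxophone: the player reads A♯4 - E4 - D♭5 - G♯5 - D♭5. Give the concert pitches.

C#3 G2 Fb3 B3 Fb3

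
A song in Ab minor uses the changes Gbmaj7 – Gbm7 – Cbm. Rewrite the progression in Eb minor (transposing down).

Dbmaj7 Dbm7 Gbm

Ab minor down to Eb minor is a perfect fourth; each chord root moves by that interval while the quality stays the same.
Gbmaj7: root Gb down a perfect fourth → Db, giving Dbmaj7.
Gbm7: root Gb down a perfect fourth → Db, giving Dbm7.
Cbm: root Cb down a perfect fourth → Gb, giving Gbm.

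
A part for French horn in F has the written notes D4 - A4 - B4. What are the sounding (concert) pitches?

G3 D4 E4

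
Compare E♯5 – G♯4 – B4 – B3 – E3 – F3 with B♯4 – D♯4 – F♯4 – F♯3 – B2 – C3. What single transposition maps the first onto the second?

down a perfect fourth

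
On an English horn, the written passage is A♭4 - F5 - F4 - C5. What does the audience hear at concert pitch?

The English horn sounds a perfect fifth below written, so transpose each written note down a perfect fifth.
Ab4 -> Db4
F5 -> Bb4
F4 -> Bb3
C5 -> F4

Db4 Bb4 Bb3 F4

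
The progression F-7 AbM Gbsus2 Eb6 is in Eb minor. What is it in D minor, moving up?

Eb minor up to D minor is a major seventh; each chord root moves by that interval while the quality stays the same.
F-7: root F up a major seventh → E, giving E-7.
AbM: root Ab up a major seventh → G, giving GM.
Gbsus2: root Gb up a major seventh → F, giving Fsus2.
Eb6: root Eb up a major seventh → D, giving D6.

E-7 GM Fsus2 D6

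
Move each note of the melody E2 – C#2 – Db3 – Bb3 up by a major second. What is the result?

F#2 D#2 Eb3 C4

E2 becomes F#2
C#2 becomes D#2
Db3 becomes Eb3
Bb3 becomes C4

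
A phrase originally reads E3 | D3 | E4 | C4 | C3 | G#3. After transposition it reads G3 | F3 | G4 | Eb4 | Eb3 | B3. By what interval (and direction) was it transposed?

up a minor third

From E3 to G3 is 3 letter names — a third of some quality.
E3 to G3 is 3 semitones, which makes it a minor third; the second version is higher, so the direction is up.
Checking another pair — G#3 → B3 — gives the same interval.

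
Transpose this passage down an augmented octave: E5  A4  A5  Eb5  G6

E5 down an augmented octave is Eb4.
An augmented octave down from A4 gives Ab3.
A5 down an augmented octave is Ab4.
An augmented octave down from Eb5 gives Ebb4.
G6 down an augmented octave is Gb5.

Eb4 Ab3 Ab4 Ebb4 Gb5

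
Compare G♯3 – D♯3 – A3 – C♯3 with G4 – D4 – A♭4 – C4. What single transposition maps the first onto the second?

up a diminished octave

From G#3 to G4 is 8 letter names — an octave of some quality.
G#3 to G4 is 11 semitones, which makes it a diminished octave; the second version is higher, so the direction is up.
Checking another pair — C#3 → C4 — gives the same interval.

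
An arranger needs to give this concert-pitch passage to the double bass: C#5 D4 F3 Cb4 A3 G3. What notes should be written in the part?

Written C4 sounds as C3 on the double bass, so concert pitches are written a perfect octave up.
C#5 becomes C#6
D4 becomes D5
F3 becomes F4
Cb4 becomes Cb5
A3 becomes A4
G3 becomes G4

C#6 D5 F4 Cb5 A4 G4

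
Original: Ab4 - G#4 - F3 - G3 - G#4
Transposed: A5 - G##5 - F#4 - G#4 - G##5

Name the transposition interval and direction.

up an augmented octave

Take the first pair: Ab4 → A5. A to A spans 8 letter names, so the interval is some kind of octave.
Ab4 to A5 is 13 semitones, which makes it an augmented octave; the second version is higher, so the direction is up.
Checking another pair — G#4 → G##5 — gives the same interval.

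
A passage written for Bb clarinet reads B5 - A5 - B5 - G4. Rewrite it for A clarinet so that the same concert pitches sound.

C6 Bb5 C6 Ab4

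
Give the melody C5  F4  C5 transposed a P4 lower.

A perfect fourth down from C5 gives G4.
A perfect fourth down from F4 gives C4.
C5: a fourth down reaches G, and 5 semitones makes it G4.

G4 C4 G4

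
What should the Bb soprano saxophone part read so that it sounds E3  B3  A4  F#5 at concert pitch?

F#3 C#4 B4 G#5

The Bb soprano saxophone sounds a major second below written, so the written part must be a major second above concert — transpose each note up.
E3 → F#3
B3 → C#4
A4 → B4
F#5 → G#5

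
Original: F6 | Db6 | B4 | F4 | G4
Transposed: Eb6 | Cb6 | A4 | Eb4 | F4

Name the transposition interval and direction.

From F6 to Eb6 is 2 letter names — a second of some quality.
Eb6 to F6 is 2 semitones, which makes it a major second; the second version is lower, so the direction is down.
Checking another pair — G4 → F4 — gives the same interval.

down a major second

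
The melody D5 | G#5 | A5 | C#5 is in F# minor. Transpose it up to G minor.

From F# up to G is a minor second; apply that to each pitch.
D5 -> Eb5
G#5 -> A5
A5 -> Bb5
C#5 -> D5

Eb5 A5 Bb5 D5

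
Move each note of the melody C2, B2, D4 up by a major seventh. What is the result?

A major seventh up from C2 gives B2.
B2: a seventh up reaches A, and 11 semitones makes it A#3.
A major seventh up from D4 gives C#5.

B2 A#3 C#5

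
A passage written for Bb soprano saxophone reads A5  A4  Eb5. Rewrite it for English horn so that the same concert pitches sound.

D6 D5 Ab5

First find concert pitch: the Bb soprano saxophone sounds a major second below written, so A5 A4 Eb5 sounds G5 G4 Db5.
Then write for English horn: it sounds a perfect fifth below written, so the part must be a perfect fifth above concert.
G5 → D6
G4 → D5
Db5 → Ab5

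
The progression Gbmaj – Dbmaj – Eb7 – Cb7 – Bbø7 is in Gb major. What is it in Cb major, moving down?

Cbmaj Gbmaj Ab7 Fb7 Ebø7

Gb major down to Cb major is a perfect fifth; each chord root moves by that interval while the quality stays the same.
Gbmaj: root Gb down a perfect fifth → Cb, giving Cbmaj.
Dbmaj: root Db down a perfect fifth → Gb, giving Gbmaj.
Eb7: root Eb down a perfect fifth → Ab, giving Ab7.
Cb7: root Cb down a perfect fifth → Fb, giving Fb7.
Bbø7: root Bb down a perfect fifth → Eb, giving Ebø7.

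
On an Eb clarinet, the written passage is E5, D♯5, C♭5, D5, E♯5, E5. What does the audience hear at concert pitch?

G5 F#5 Ebb5 F5 G#5 G5

Written C4 on the Eb clarinet sounds as Eb4, a minor third higher; apply that shift to every note.
E5 -> G5
D#5 -> F#5
Cb5 -> Ebb5
D5 -> F5
E#5 -> G#5
E5 -> G5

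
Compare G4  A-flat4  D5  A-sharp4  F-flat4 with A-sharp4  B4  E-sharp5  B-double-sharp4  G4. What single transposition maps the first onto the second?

Take the first pair: G4 → A#4. G to A spans 2 letter names, so the interval is some kind of second.
G4 to A#4 is 3 semitones, which makes it an augmented second; the second version is higher, so the direction is up.
Checking another pair — Fb4 → G4 — gives the same interval.

up an augmented second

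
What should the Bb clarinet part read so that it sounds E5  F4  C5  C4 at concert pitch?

F#5 G4 D5 D4

Written C4 sounds as Bb3 on the Bb clarinet, so concert pitches are written a major second up.
E5 → F#5
F4 → G4
C5 → D5
C4 → D4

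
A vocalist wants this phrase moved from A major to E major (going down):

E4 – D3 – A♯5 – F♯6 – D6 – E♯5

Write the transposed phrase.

From A down to E is a perfect fourth; apply that to each pitch.
E4 gives B3
D3 gives A2
A#5 gives E#5
F#6 gives C#6
D6 gives A5
E#5 gives B#4

B3 A2 E#5 C#6 A5 B#4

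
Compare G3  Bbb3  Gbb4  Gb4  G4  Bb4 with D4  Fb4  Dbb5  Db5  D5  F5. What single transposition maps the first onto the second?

From G3 to D4 is 5 letter names — a fifth of some quality.
G3 to D4 is 7 semitones, which makes it a perfect fifth; the second version is higher, so the direction is up.
Checking another pair — Bb4 → F5 — gives the same interval.

up a perfect fifth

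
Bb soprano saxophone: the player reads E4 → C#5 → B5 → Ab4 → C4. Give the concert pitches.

D4 B4 A5 Gb4 Bb3

Written C4 on the Bb soprano saxophone sounds as Bb3, a major second lower; apply that shift to every note.
E4 becomes D4
C#5 becomes B4
B5 becomes A5
Ab4 becomes Gb4
C4 becomes Bb3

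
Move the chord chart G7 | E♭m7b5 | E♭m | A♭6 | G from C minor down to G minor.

C minor down to G minor is a perfect fourth; each chord root moves by that interval while the quality stays the same.
G7: root G down a perfect fourth → D, giving D7.
E♭m7b5: root E♭ down a perfect fourth → Bb, giving Bbm7b5.
E♭m: root E♭ down a perfect fourth → Bb, giving Bbm.
A♭6: root A♭ down a perfect fourth → Eb, giving Eb6.
G: root G down a perfect fourth → D, giving D.

D7 Bbm7b5 Bbm Eb6 D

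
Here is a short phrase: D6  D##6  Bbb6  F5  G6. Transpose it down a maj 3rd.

Bb5 B#5 Gbb6 Db5 Eb6

D6: a third down reaches B, and 4 semitones makes it Bb5.
D##6 down a major third is B#5.
Bbb6 down a major third is Gbb6.
F5 down a major third is Db5.
G6 down a major third is Eb6.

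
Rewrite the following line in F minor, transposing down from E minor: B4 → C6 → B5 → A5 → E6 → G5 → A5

C4 Db5 C5 Bb4 F5 Ab4 Bb4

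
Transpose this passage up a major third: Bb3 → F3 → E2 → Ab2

D4 A3 G#2 C3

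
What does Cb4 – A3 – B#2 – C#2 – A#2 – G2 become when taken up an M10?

Cb4: a tenth up reaches E, and 16 semitones makes it Eb5.
A major tenth up from A3 gives C#5.
A major tenth up from B#2 gives D##4.
A major tenth up from C#2 gives E#3.
A#2: a tenth up reaches C, and 16 semitones makes it C##4.
G2 up a major tenth is B3.

Eb5 C#5 D##4 E#3 C##4 B3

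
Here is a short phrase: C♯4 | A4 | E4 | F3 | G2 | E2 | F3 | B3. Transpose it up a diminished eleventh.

F5 Db6 Ab5 Bbb4 Cb4 Ab3 Bbb4 Eb5

C#4 -> F5
A4 -> Db6
E4 -> Ab5
F3 -> Bbb4
G2 -> Cb4
E2 -> Ab3
F3 -> Bbb4
B3 -> Eb5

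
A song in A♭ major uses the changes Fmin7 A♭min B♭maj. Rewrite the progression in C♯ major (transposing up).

A♭ major up to C♯ major is an augmented third; each chord root moves by that interval while the quality stays the same.
Fmin7: root F up an augmented third → A#, giving A#min7.
A♭min: root A♭ up an augmented third → C#, giving C#min.
B♭maj: root B♭ up an augmented third → D#, giving D#maj.

A#min7 C#min D#maj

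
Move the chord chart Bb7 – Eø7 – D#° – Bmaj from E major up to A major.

Eb7 Aø7 G#° Emaj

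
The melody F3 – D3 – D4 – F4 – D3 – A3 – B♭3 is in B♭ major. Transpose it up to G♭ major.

From B♭ up to G♭ is a minor sixth; apply that to each pitch.
F3 becomes Db4
D3 becomes Bb3
D4 becomes Bb4
F4 becomes Db5
D3 becomes Bb3
A3 becomes F4
Bb3 becomes Gb4

Db4 Bb3 Bb4 Db5 Bb3 F4 Gb4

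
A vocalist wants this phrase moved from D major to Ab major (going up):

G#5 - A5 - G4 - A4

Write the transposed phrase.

From D up to Ab is a diminished fifth; apply that to each pitch.
G#5 becomes D6
A5 becomes Eb6
G4 becomes Db5
A4 becomes Eb5

D6 Eb6 Db5 Eb5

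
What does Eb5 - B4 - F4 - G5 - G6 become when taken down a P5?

Ab4 E4 Bb3 C5 C6

Eb5: a fifth down reaches A, and 7 semitones makes it Ab4.
B4: a fifth down reaches E, and 7 semitones makes it E4.
A perfect fifth down from F4 gives Bb3.
G5: a fifth down reaches C, and 7 semitones makes it C5.
G6 down a perfect fifth is C6.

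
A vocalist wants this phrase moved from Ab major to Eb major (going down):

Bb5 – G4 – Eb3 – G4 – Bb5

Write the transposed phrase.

F5 D4 Bb2 D4 F5

Ab major to Eb major down is a perfect fourth, so every note moves down by that interval.
Bb5 -> F5
G4 -> D4
Eb3 -> Bb2
G4 -> D4
Bb5 -> F5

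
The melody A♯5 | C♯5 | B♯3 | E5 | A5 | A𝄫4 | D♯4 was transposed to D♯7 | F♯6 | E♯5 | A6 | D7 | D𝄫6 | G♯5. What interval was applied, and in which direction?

up a perfect eleventh

From A#5 to D#7 is 11 letter names — an eleventh of some quality.
A#5 to D#7 is 17 semitones, which makes it a perfect eleventh; the second version is higher, so the direction is up.
Checking another pair — D#4 → G#5 — gives the same interval.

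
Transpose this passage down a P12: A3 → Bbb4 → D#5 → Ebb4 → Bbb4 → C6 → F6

D2 Ebb3 G#3 Abb2 Ebb3 F4 Bb4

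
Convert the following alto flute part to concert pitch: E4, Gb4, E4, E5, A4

B3 Db4 B3 B4 E4

Written C4 on the alto flute sounds as G3, a perfect fourth lower; apply that shift to every note.
E4 → B3
Gb4 → Db4
E4 → B3
E5 → B4
A4 → E4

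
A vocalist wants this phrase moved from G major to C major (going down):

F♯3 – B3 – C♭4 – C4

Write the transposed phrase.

B2 E3 Fb3 F3

From G down to C is a perfect fifth; apply that to each pitch.
F#3 gives B2
B3 gives E3
Cb4 gives Fb3
C4 gives F3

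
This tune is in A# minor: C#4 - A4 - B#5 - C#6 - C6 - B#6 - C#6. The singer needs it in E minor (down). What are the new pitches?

G3 Eb4 F#5 G5 Gb5 F#6 G5

A# minor to E minor down is an augmented fourth, so every note moves down by that interval.
C#4 gives G3
A4 gives Eb4
B#5 gives F#5
C#6 gives G5
C6 gives Gb5
B#6 gives F#6
C#6 gives G5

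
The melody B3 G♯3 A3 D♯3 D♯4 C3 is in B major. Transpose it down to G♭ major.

Gb3 Eb3 Fb3 Bb2 Bb3 Abb2

From B down to G♭ is an augmented third; apply that to each pitch.
B3 -> Gb3
G#3 -> Eb3
A3 -> Fb3
D#3 -> Bb2
D#4 -> Bb3
C3 -> Abb2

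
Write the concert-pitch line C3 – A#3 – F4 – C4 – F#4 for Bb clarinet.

Written C4 sounds as Bb3 on the Bb clarinet, so concert pitches are written a major second up.
C3 -> D3
A#3 -> B#3
F4 -> G4
C4 -> D4
F#4 -> G#4

D3 B#3 G4 D4 G#4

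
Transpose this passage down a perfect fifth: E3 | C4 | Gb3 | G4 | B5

E3 to A2
C4 to F3
Gb3 to Cb3
G4 to C4
B5 to E5

A2 F3 Cb3 C4 E5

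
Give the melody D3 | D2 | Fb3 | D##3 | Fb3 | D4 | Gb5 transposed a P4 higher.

A perfect fourth up from D3 gives G3.
D2 up a perfect fourth is G2.
Fb3 up a perfect fourth is Bbb3.
D##3: a fourth up reaches G, and 5 semitones makes it G##3.
A perfect fourth up from Fb3 gives Bbb3.
D4: a fourth up reaches G, and 5 semitones makes it G4.
Gb5 up a perfect fourth is Cb6.

G3 G2 Bbb3 G##3 Bbb3 G4 Cb6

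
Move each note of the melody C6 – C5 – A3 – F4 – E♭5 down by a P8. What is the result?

C5 C4 A2 F3 Eb4

C6 → C5
C5 → C4
A3 → A2
F4 → F3
Eb5 → Eb4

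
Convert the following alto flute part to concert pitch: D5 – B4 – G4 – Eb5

A4 F#4 D4 Bb4

Written C4 on the alto flute sounds as G3, a perfect fourth lower; apply that shift to every note.
D5 gives A4
B4 gives F#4
G4 gives D4
Eb5 gives Bb4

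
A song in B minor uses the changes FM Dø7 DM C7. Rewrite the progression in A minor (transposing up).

B minor up to A minor is a minor seventh; each chord root moves by that interval while the quality stays the same.
FM: root F up a minor seventh → Eb, giving EbM.
Dø7: root D up a minor seventh → C, giving Cø7.
DM: root D up a minor seventh → C, giving CM.
C7: root C up a minor seventh → Bb, giving Bb7.

EbM Cø7 CM Bb7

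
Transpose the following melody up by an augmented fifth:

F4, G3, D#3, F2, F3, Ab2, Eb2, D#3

F4: a fifth up reaches C, and 8 semitones makes it C#5.
G3: a fifth up reaches D, and 8 semitones makes it D#4.
An augmented fifth up from D#3 gives A##3.
An augmented fifth up from F2 gives C#3.
F3: a fifth up reaches C, and 8 semitones makes it C#4.
Ab2 up an augmented fifth is E3.
An augmented fifth up from Eb2 gives B2.
D#3: a fifth up reaches A, and 8 semitones makes it A##3.

C#5 D#4 A##3 C#3 C#4 E3 B2 A##3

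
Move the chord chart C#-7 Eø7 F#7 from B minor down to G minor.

B minor down to G minor is a major third; each chord root moves by that interval while the quality stays the same.
C#-7: root C# down a major third → A, giving A-7.
Eø7: root E down a major third → C, giving Cø7.
F#7: root F# down a major third → D, giving D7.

A-7 Cø7 D7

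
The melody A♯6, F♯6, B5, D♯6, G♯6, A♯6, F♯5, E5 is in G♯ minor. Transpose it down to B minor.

G♯ minor to B minor down is a major sixth, so every note moves down by that interval.
A#6 -> C#6
F#6 -> A5
B5 -> D5
D#6 -> F#5
G#6 -> B5
A#6 -> C#6
F#5 -> A4
E5 -> G4

C#6 A5 D5 F#5 B5 C#6 A4 G4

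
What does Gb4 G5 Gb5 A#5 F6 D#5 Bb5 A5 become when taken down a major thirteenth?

Bbb2 Bb3 Bbb3 C#4 Ab4 F#3 Db4 C4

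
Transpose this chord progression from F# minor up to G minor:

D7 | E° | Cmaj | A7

F# minor up to G minor is a minor second; each chord root moves by that interval while the quality stays the same.
D7: root D up a minor second → Eb, giving Eb7.
E°: root E up a minor second → F, giving F°.
Cmaj: root C up a minor second → Db, giving Dbmaj.
A7: root A up a minor second → Bb, giving Bb7.

Eb7 F° Dbmaj Bb7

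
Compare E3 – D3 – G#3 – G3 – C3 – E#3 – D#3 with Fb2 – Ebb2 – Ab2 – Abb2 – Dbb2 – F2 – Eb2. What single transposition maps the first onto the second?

down an augmented seventh

Take the first pair: E3 → Fb2. E to F spans 7 letter names, so the interval is some kind of seventh.
Fb2 to E3 is 12 semitones, which makes it an augmented seventh; the second version is lower, so the direction is down.
Checking another pair — D#3 → Eb2 — gives the same interval.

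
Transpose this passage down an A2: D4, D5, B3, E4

D4 gives Cb4
D5 gives Cb5
B3 gives Ab3
E4 gives Db4

Cb4 Cb5 Ab3 Db4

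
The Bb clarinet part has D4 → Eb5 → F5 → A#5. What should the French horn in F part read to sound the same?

G4 Ab5 Bb5 D#6

First find concert pitch: the Bb clarinet sounds a major second below written, so D4 Eb5 F5 A#5 sounds C4 Db5 Eb5 G#5.
Then write for French horn in F: it sounds a perfect fifth below written, so the part must be a perfect fifth above concert.
C4 → G4
Db5 → Ab5
Eb5 → Bb5
G#5 → D#6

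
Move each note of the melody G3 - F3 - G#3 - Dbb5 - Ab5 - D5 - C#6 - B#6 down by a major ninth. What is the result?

F2 Eb2 F#2 Cbb4 Gb4 C4 B4 A#5

G3 → F2
F3 → Eb2
G#3 → F#2
Dbb5 → Cbb4
Ab5 → Gb4
D5 → C4
C#6 → B4
B#6 → A#5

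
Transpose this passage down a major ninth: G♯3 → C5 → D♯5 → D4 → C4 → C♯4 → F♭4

A major ninth down from G#3 gives F#2.
C5: a ninth down reaches B, and 14 semitones makes it Bb3.
D#5 down a major ninth is C#4.
D4 down a major ninth is C3.
C4 down a major ninth is Bb2.
A major ninth down from C#4 gives B2.
Fb4: a ninth down reaches E, and 14 semitones makes it Ebb3.

F#2 Bb3 C#4 C3 Bb2 B2 Ebb3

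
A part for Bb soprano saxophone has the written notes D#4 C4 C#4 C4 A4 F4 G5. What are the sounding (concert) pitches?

C#4 Bb3 B3 Bb3 G4 Eb4 F5

Written C4 on the Bb soprano saxophone sounds as Bb3, a major second lower; apply that shift to every note.
D#4 becomes C#4
C4 becomes Bb3
C#4 becomes B3
C4 becomes Bb3
A4 becomes G4
F4 becomes Eb4
G5 becomes F5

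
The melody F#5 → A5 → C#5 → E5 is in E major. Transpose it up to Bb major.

C6 Eb6 G5 Bb5

From E up to Bb is a diminished fifth; apply that to each pitch.
F#5 gives C6
A5 gives Eb6
C#5 gives G5
E5 gives Bb5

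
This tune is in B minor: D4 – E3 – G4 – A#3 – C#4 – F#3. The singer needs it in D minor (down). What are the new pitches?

From B down to D is a major sixth; apply that to each pitch.
D4 gives F3
E3 gives G2
G4 gives Bb3
A#3 gives C#3
C#4 gives E3
F#3 gives A2

F3 G2 Bb3 C#3 E3 A2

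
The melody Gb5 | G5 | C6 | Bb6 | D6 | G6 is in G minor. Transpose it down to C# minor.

C5 C#5 F#5 E6 G#5 C#6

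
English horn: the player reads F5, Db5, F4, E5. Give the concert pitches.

Written C4 on the English horn sounds as F3, a perfect fifth lower; apply that shift to every note.
F5 becomes Bb4
Db5 becomes Gb4
F4 becomes Bb3
E5 becomes A4

Bb4 Gb4 Bb3 A4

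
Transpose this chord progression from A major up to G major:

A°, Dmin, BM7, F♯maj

G° Cmin AM7 Emaj

A major up to G major is a minor seventh; each chord root moves by that interval while the quality stays the same.
A°: root A up a minor seventh → G, giving G°.
Dmin: root D up a minor seventh → C, giving Cmin.
BM7: root B up a minor seventh → A, giving AM7.
F♯maj: root F♯ up a minor seventh → E, giving Emaj.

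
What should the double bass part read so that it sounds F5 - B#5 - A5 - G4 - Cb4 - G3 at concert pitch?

The double bass sounds a perfect octave below written, so the written part must be a perfect octave above concert — transpose each note up.
F5 → F6
B#5 → B#6
A5 → A6
G4 → G5
Cb4 → Cb5
G3 → G4

F6 B#6 A6 G5 Cb5 G4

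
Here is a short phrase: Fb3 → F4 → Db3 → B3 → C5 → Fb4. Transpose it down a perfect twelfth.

Fb3 gives Bbb1
F4 gives Bb2
Db3 gives Gb1
B3 gives E2
C5 gives F3
Fb4 gives Bbb2

Bbb1 Bb2 Gb1 E2 F3 Bbb2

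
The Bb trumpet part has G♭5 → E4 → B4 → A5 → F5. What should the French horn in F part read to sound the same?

First find concert pitch: the Bb trumpet sounds a major second below written, so G♭5 E4 B4 A5 F5 sounds Fb5 D4 A4 G5 Eb5.
Then write for French horn in F: it sounds a perfect fifth below written, so the part must be a perfect fifth above concert.
Fb5 → Cb6
D4 → A4
A4 → E5
G5 → D6
Eb5 → Bb5

Cb6 A4 E5 D6 Bb5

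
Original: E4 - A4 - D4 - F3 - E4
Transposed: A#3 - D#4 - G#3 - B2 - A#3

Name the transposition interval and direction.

down a diminished fifth

From E4 to A#3 is 5 letter names — a fifth of some quality.
A#3 to E4 is 6 semitones, which makes it a diminished fifth; the second version is lower, so the direction is down.
Checking another pair — E4 → A#3 — gives the same interval.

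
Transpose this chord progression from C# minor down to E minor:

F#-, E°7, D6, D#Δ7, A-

A- G°7 F6 F#Δ7 C-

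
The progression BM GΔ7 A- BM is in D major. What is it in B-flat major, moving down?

D major down to B-flat major is a major third; each chord root moves by that interval while the quality stays the same.
BM: root B down a major third → G, giving GM.
GΔ7: root G down a major third → Eb, giving EbΔ7.
A-: root A down a major third → F, giving F-.
BM: root B down a major third → G, giving GM.

GM EbΔ7 F- GM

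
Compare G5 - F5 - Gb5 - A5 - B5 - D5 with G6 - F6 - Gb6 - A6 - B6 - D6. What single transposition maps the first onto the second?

up a perfect octave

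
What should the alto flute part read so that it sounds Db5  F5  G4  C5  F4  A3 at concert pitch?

Gb5 Bb5 C5 F5 Bb4 D4

The alto flute sounds a perfect fourth below written, so the written part must be a perfect fourth above concert — transpose each note up.
Db5 -> Gb5
F5 -> Bb5
G4 -> C5
C5 -> F5
F4 -> Bb4
A3 -> D4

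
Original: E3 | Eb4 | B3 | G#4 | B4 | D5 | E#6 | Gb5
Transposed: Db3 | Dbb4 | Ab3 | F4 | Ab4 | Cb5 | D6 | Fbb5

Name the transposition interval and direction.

From E3 to Db3 is 2 letter names — a second of some quality.
Db3 to E3 is 3 semitones, which makes it an augmented second; the second version is lower, so the direction is down.
Checking another pair — Gb5 → Fbb5 — gives the same interval.

down an augmented second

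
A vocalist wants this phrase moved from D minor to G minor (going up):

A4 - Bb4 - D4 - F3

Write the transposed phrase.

D5 Eb5 G4 Bb3

D minor to G minor up is a perfect fourth, so every note moves up by that interval.
A4 gives D5
Bb4 gives Eb5
D4 gives G4
F3 gives Bb3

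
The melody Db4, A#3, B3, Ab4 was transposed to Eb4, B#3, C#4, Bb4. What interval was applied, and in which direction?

up a major second

Take the first pair: Db4 → Eb4. D to E spans 2 letter names, so the interval is some kind of second.
Db4 to Eb4 is 2 semitones, which makes it a major second; the second version is higher, so the direction is up.
Checking another pair — Ab4 → Bb4 — gives the same interval.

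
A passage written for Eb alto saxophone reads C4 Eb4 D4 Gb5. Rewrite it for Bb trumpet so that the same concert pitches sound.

F3 Ab3 G3 Cb5

First find concert pitch: the Eb alto saxophone sounds a major sixth below written, so C4 Eb4 D4 Gb5 sounds Eb3 Gb3 F3 Bbb4.
Then write for Bb trumpet: it sounds a major second below written, so the part must be a major second above concert.
Eb3 → F3
Gb3 → Ab3
F3 → G3
Bbb4 → Cb5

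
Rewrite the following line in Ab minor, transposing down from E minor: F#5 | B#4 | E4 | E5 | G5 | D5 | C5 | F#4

Bb4 E4 Ab3 Ab4 Cb5 Gb4 Fb4 Bb3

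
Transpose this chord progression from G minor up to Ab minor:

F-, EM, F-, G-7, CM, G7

Gb- FM Gb- Ab-7 DbM Ab7

G minor up to Ab minor is a minor second; each chord root moves by that interval while the quality stays the same.
F-: root F up a minor second → Gb, giving Gb-.
EM: root E up a minor second → F, giving FM.
F-: root F up a minor second → Gb, giving Gb-.
G-7: root G up a minor second → Ab, giving Ab-7.
CM: root C up a minor second → Db, giving DbM.
G7: root G up a minor second → Ab, giving Ab7.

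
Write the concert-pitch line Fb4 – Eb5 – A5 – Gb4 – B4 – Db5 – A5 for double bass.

Fb5 Eb6 A6 Gb5 B5 Db6 A6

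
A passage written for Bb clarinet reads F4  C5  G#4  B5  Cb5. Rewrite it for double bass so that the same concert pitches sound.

First find concert pitch: the Bb clarinet sounds a major second below written, so F4 C5 G#4 B5 Cb5 sounds Eb4 Bb4 F#4 A5 Bbb4.
Then write for double bass: it sounds a perfect octave below written, so the part must be a perfect octave above concert.
Eb4 → Eb5
Bb4 → Bb5
F#4 → F#5
A5 → A6
Bbb4 → Bbb5

Eb5 Bb5 F#5 A6 Bbb5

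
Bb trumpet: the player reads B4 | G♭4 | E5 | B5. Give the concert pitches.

A4 Fb4 D5 A5

The Bb trumpet sounds a major second below written, so transpose each written note down a major second.
B4 → A4
Gb4 → Fb4
E5 → D5
B5 → A5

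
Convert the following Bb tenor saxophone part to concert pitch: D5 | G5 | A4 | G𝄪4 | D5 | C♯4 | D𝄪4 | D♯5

C4 F4 G3 F##3 C4 B2 C##3 C#4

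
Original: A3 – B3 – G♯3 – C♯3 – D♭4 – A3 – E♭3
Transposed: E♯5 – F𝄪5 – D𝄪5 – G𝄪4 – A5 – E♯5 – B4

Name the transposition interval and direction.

Take the first pair: A3 → E#5. A to E spans 12 letter names, so the interval is some kind of twelfth.
A3 to E#5 is 20 semitones, which makes it an augmented twelfth; the second version is higher, so the direction is up.
Checking another pair — Eb3 → B4 — gives the same interval.

up an augmented twelfth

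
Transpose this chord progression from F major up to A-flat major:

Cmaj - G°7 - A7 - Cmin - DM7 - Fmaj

F major up to A-flat major is a minor third; each chord root moves by that interval while the quality stays the same.
Cmaj: root C up a minor third → Eb, giving Ebmaj.
G°7: root G up a minor third → Bb, giving Bb°7.
A7: root A up a minor third → C, giving C7.
Cmin: root C up a minor third → Eb, giving Ebmin.
DM7: root D up a minor third → F, giving FM7.
Fmaj: root F up a minor third → Ab, giving Abmaj.

Ebmaj Bb°7 C7 Ebmin FM7 Abmaj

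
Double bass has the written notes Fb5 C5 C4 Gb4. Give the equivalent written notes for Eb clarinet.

Db4 A3 A2 Eb3

First find concert pitch: the double bass sounds a perfect octave below written, so Fb5 C5 C4 Gb4 sounds Fb4 C4 C3 Gb3.
Then write for Eb clarinet: it sounds a minor third above written, so the part must be a minor third below concert.
Fb4 → Db4
C4 → A3
C3 → A2
Gb3 → Eb3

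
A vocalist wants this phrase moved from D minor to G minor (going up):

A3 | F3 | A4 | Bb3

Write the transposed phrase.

D4 Bb3 D5 Eb4

D minor to G minor up is a perfect fourth, so every note moves up by that interval.
A3 -> D4
F3 -> Bb3
A4 -> D5
Bb3 -> Eb4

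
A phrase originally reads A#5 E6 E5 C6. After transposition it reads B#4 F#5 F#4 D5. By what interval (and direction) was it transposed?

From A#5 to B#4 is 7 letter names — a seventh of some quality.
B#4 to A#5 is 10 semitones, which makes it a minor seventh; the second version is lower, so the direction is down.
Checking another pair — C6 → D5 — gives the same interval.

down a minor seventh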